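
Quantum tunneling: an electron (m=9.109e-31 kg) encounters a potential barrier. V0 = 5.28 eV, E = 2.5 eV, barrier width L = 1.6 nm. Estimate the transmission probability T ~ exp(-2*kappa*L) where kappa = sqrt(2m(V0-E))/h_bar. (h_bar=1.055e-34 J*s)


V0 - E = 2.78 eV = 4.4536e-19 J
kappa = sqrt(2 * m * (V0-E)) / h_bar
= sqrt(2 * 9.109e-31 * 4.4536e-19) / 1.055e-34
= 8.5379e+09 /m
2*kappa*L = 2 * 8.5379e+09 * 1.6e-9
= 27.3213
T = exp(-27.3213) = 1.363031e-12

1.363031e-12


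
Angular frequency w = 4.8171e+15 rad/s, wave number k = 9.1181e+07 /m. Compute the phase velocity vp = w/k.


vp = w / k
= 4.8171e+15 / 9.1181e+07
= 5.2830e+07 m/s

5.2830e+07


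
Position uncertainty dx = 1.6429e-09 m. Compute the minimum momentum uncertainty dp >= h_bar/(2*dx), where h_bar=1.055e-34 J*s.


dp = h_bar / (2 * dx)
= 1.055e-34 / (2 * 1.6429e-09)
= 1.055e-34 / 3.2858e-09
= 3.2108e-26 kg*m/s

3.2108e-26


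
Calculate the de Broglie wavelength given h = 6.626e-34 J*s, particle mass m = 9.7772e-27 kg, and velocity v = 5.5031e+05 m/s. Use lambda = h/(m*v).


lambda = h / (m * v)
= 6.626e-34 / (9.7772e-27 * 5.5031e+05)
= 6.626e-34 / 5.3805e-21
= 1.2315e-13 m

1.2315e-13


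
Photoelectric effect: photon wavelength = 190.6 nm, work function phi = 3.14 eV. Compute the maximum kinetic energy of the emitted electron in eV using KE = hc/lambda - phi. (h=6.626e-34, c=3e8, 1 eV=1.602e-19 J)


E_photon = hc / lambda
= (6.626e-34)(3e8) / (190.6e-9)
= 1.0429e-18 J
= 6.5101 eV
KE = E_photon - phi
= 6.5101 - 3.14
= 3.3701 eV

3.3701


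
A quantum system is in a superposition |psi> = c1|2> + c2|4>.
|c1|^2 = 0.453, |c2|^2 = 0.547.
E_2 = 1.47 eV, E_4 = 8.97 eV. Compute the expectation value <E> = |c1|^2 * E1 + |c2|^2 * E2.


<E> = |c1|^2 * E1 + |c2|^2 * E2
= 0.453 * 1.47 + 0.547 * 8.97
= 0.6659 + 4.9066
= 5.5725 eV

5.5725


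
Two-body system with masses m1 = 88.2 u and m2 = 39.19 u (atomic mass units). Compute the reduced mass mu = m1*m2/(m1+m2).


mu = m1 * m2 / (m1 + m2)
= 88.2 * 39.19 / (88.2 + 39.19)
= 3456.558 / 127.39
= 27.1337 u

27.1337


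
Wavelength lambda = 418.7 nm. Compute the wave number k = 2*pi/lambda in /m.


k = 2 * pi / lambda
= 6.2832 / (418.7e-9)
= 6.2832 / 4.1870e-07
= 1.5006e+07 /m

1.5006e+07


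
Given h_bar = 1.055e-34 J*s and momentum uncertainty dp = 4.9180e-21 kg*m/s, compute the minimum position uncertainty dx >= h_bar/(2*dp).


dx = h_bar / (2 * dp)
= 1.055e-34 / (2 * 4.9180e-21)
= 1.055e-34 / 9.8360e-21
= 1.0726e-14 m

1.0726e-14


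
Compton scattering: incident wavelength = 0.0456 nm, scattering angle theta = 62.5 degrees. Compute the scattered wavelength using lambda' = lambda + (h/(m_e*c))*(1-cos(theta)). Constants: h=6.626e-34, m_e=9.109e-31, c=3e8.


Compton wavelength: h/(m_e*c) = 2.4247e-12 m
d_lambda = 2.4247e-12 * (1 - cos(62.5 deg))
= 2.4247e-12 * 0.538251
= 1.3051e-12 m = 0.001305 nm
lambda' = 0.0456 + 0.001305
= 0.046905 nm

0.046905


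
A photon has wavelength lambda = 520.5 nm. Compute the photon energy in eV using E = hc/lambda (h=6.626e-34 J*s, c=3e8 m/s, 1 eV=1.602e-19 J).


E = hc / lambda
= (6.626e-34)(3e8) / (520.5e-9)
= 1.9878e-25 / 5.2050e-07
= 3.8190e-19 J
Converting to eV: 3.8190e-19 / 1.602e-19
= 2.3839 eV

2.3839


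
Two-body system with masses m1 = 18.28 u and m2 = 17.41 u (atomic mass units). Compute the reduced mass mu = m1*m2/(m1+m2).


mu = m1 * m2 / (m1 + m2)
= 18.28 * 17.41 / (18.28 + 17.41)
= 318.2548 / 35.69
= 8.9172 u

8.9172


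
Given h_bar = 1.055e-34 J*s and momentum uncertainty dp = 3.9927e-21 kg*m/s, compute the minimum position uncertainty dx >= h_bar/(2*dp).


dx = h_bar / (2 * dp)
= 1.055e-34 / (2 * 3.9927e-21)
= 1.055e-34 / 7.9854e-21
= 1.3212e-14 m

1.3212e-14


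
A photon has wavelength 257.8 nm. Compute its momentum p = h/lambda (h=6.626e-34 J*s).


p = h / lambda
= 6.626e-34 / (257.8e-9)
= 6.626e-34 / 2.5780e-07
= 2.5702e-27 kg*m/s

2.5702e-27


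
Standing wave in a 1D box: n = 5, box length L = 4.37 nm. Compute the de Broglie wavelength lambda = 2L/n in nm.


lambda = 2L / n
= 2 * 4.37 / 5
= 8.74 / 5
= 1.748 nm

1.748


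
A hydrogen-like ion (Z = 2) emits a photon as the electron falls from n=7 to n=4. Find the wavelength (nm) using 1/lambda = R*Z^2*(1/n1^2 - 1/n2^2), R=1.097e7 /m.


1/lambda = R * Z^2 * (1/n1^2 - 1/n2^2)
= 1.097e7 * 2^2 * (1/4^2 - 1/7^2)
= 1.097e7 * 4 * (0.0625 - 0.020408)
= 1.8470e+06 /m
lambda = 1 / 1.8470e+06
= 541.4215 nm

541.4215


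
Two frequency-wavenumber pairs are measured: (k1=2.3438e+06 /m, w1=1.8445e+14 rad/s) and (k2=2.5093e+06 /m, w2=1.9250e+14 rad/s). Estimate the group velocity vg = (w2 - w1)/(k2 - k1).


vg = (w2 - w1) / (k2 - k1)
= (1.9250e+14 - 1.8445e+14) / (2.5093e+06 - 2.3438e+06)
= 8.0500e+12 / 1.6550e+05
= 4.8640e+07 m/s

4.8640e+07


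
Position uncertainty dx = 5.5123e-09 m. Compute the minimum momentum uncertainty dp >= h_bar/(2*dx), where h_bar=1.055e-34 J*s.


dp = h_bar / (2 * dx)
= 1.055e-34 / (2 * 5.5123e-09)
= 1.055e-34 / 1.1025e-08
= 9.5695e-27 kg*m/s

9.5695e-27


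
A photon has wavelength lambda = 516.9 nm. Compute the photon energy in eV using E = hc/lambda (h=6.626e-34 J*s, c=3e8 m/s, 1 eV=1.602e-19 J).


E = hc / lambda
= (6.626e-34)(3e8) / (516.9e-9)
= 1.9878e-25 / 5.1690e-07
= 3.8456e-19 J
Converting to eV: 3.8456e-19 / 1.602e-19
= 2.4005 eV

2.4005


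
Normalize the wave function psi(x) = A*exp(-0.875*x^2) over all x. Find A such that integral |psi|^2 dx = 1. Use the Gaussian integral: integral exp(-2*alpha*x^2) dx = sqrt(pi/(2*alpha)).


integral |psi|^2 dx = A^2 * sqrt(pi/(2*alpha)) = 1
A^2 = sqrt(2*alpha/pi)
= sqrt(2 * 0.875 / pi)
= 0.746353
A = sqrt(0.746353)
= 0.8639

0.8639


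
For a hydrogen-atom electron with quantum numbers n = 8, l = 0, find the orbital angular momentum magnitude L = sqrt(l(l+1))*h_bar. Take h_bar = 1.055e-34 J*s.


L = sqrt(l*(l+1)) * h_bar
= sqrt(0 * 1) * 1.055e-34
= sqrt(0) * 1.055e-34
= 0.0 * 1.055e-34
= 0.0000e+00 J*s

0.0000e+00


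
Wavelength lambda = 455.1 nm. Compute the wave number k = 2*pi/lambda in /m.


k = 2 * pi / lambda
= 6.2832 / (455.1e-9)
= 6.2832 / 4.5510e-07
= 1.3806e+07 /m

1.3806e+07


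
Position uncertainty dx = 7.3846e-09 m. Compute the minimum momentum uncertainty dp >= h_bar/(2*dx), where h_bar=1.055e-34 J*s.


dp = h_bar / (2 * dx)
= 1.055e-34 / (2 * 7.3846e-09)
= 1.055e-34 / 1.4769e-08
= 7.1432e-27 kg*m/s

7.1432e-27


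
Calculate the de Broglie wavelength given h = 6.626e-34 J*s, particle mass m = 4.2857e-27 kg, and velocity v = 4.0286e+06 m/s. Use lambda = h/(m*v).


lambda = h / (m * v)
= 6.626e-34 / (4.2857e-27 * 4.0286e+06)
= 6.626e-34 / 1.7265e-20
= 3.8377e-14 m

3.8377e-14


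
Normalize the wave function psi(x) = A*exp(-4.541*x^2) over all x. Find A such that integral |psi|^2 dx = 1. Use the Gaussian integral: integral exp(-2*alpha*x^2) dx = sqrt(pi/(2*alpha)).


integral |psi|^2 dx = A^2 * sqrt(pi/(2*alpha)) = 1
A^2 = sqrt(2*alpha/pi)
= sqrt(2 * 4.541 / pi)
= 1.700262
A = sqrt(1.700262)
= 1.3039

1.3039


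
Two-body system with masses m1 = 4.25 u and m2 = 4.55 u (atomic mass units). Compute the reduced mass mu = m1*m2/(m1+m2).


mu = m1 * m2 / (m1 + m2)
= 4.25 * 4.55 / (4.25 + 4.55)
= 19.3375 / 8.8
= 2.1974 u

2.1974


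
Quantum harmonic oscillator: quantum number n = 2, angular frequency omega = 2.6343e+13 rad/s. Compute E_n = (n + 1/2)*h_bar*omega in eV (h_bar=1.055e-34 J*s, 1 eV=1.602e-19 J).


E = (n + 1/2) * h_bar * omega
= (2 + 0.5) * 1.055e-34 * 2.6343e+13
= 2.5 * 2.7792e-21
= 6.9480e-21 J
= 0.0434 eV

0.0434


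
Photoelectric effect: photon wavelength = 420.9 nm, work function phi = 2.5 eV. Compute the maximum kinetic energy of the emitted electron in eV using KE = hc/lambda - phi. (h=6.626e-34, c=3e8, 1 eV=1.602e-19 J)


E_photon = hc / lambda
= (6.626e-34)(3e8) / (420.9e-9)
= 4.7227e-19 J
= 2.948 eV
KE = E_photon - phi
= 2.948 - 2.5
= 0.448 eV

0.448


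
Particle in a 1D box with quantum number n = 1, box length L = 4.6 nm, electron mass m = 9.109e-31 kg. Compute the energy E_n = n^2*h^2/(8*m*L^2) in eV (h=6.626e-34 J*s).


E = n^2 * h^2 / (8 * m * L^2)
= 1^2 * (6.626e-34)^2 / (8 * 9.109e-31 * (4.6e-9)^2)
= 1 * 4.3904e-67 / (8 * 9.109e-31 * 2.1160e-17)
= 2.8473e-21 J
= 0.0178 eV

0.0178


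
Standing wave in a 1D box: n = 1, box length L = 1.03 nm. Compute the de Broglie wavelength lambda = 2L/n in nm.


lambda = 2L / n
= 2 * 1.03 / 1
= 2.06 / 1
= 2.06 nm

2.06


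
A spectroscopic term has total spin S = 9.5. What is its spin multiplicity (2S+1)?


Spin multiplicity = 2S + 1
= 2 * 9.5 + 1
= 19.0 + 1
= 20

20


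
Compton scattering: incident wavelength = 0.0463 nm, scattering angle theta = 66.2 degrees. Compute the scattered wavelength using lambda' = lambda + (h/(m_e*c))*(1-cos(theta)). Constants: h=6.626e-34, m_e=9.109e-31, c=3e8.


Compton wavelength: h/(m_e*c) = 2.4247e-12 m
d_lambda = 2.4247e-12 * (1 - cos(66.2 deg))
= 2.4247e-12 * 0.596455
= 1.4462e-12 m = 0.001446 nm
lambda' = 0.0463 + 0.001446
= 0.047746 nm

0.047746


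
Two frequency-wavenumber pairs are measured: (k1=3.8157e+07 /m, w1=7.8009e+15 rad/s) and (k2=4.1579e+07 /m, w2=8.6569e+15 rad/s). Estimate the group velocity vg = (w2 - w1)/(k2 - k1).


vg = (w2 - w1) / (k2 - k1)
= (8.6569e+15 - 7.8009e+15) / (4.1579e+07 - 3.8157e+07)
= 8.5600e+14 / 3.4220e+06
= 2.5015e+08 m/s

2.5015e+08


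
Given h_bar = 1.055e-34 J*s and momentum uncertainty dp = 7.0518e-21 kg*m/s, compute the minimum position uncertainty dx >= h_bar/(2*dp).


dx = h_bar / (2 * dp)
= 1.055e-34 / (2 * 7.0518e-21)
= 1.055e-34 / 1.4104e-20
= 7.4804e-15 m

7.4804e-15


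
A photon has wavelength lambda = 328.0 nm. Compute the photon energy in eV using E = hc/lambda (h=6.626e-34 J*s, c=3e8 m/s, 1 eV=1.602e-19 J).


E = hc / lambda
= (6.626e-34)(3e8) / (328.0e-9)
= 1.9878e-25 / 3.2800e-07
= 6.0604e-19 J
Converting to eV: 6.0604e-19 / 1.602e-19
= 3.783 eV

3.783


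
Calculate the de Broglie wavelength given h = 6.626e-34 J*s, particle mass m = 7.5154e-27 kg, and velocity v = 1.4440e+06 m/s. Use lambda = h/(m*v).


lambda = h / (m * v)
= 6.626e-34 / (7.5154e-27 * 1.4440e+06)
= 6.626e-34 / 1.0852e-20
= 6.1057e-14 m

6.1057e-14


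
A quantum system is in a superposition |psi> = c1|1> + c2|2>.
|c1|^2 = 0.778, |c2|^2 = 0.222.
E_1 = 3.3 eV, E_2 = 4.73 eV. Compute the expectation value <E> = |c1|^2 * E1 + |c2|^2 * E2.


<E> = |c1|^2 * E1 + |c2|^2 * E2
= 0.778 * 3.3 + 0.222 * 4.73
= 2.5674 + 1.0501
= 3.6175 eV

3.6175


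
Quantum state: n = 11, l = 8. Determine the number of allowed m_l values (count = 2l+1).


m_l ranges from -l to +l in integer steps
So m_l goes from -8 to +8
Count = 2l + 1 = 2*8 + 1
= 17

17


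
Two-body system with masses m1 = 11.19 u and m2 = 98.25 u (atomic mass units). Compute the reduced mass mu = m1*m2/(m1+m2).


mu = m1 * m2 / (m1 + m2)
= 11.19 * 98.25 / (11.19 + 98.25)
= 1099.4175 / 109.44
= 10.0458 u

10.0458


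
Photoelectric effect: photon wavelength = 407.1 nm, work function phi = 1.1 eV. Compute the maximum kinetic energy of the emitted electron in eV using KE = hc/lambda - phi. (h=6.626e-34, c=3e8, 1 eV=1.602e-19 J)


E_photon = hc / lambda
= (6.626e-34)(3e8) / (407.1e-9)
= 4.8828e-19 J
= 3.048 eV
KE = E_photon - phi
= 3.048 - 1.1
= 1.948 eV

1.948


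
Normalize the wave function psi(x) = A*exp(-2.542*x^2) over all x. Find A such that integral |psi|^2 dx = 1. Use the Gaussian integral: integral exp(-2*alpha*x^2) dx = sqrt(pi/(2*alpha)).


integral |psi|^2 dx = A^2 * sqrt(pi/(2*alpha)) = 1
A^2 = sqrt(2*alpha/pi)
= sqrt(2 * 2.542 / pi)
= 1.272119
A = sqrt(1.272119)
= 1.1279

1.1279


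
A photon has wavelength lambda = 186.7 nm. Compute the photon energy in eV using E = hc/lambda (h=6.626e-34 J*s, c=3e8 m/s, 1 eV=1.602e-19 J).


E = hc / lambda
= (6.626e-34)(3e8) / (186.7e-9)
= 1.9878e-25 / 1.8670e-07
= 1.0647e-18 J
Converting to eV: 1.0647e-18 / 1.602e-19
= 6.6461 eV

6.6461


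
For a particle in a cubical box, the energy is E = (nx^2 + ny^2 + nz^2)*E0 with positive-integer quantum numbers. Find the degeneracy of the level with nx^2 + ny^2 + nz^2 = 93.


Enumerate all (nx, ny, nz) with nx^2 + ny^2 + nz^2 = 93:
(2,5,8)
(2,8,5)
(5,2,8)
(5,8,2)
(8,2,5)
(8,5,2)
Total degeneracy = 6

6


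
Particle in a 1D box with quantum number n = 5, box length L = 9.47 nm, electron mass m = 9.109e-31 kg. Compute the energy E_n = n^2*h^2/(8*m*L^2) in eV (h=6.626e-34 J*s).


E = n^2 * h^2 / (8 * m * L^2)
= 5^2 * (6.626e-34)^2 / (8 * 9.109e-31 * (9.47e-9)^2)
= 25 * 4.3904e-67 / (8 * 9.109e-31 * 8.9681e-17)
= 1.6795e-20 J
= 0.1048 eV

0.1048


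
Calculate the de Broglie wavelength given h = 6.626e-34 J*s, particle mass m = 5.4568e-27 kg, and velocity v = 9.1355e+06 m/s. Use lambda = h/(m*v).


lambda = h / (m * v)
= 6.626e-34 / (5.4568e-27 * 9.1355e+06)
= 6.626e-34 / 4.9851e-20
= 1.3292e-14 m

1.3292e-14


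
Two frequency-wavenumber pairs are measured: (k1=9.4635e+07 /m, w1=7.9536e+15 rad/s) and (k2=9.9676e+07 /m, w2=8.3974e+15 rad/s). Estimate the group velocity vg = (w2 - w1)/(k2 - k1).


vg = (w2 - w1) / (k2 - k1)
= (8.3974e+15 - 7.9536e+15) / (9.9676e+07 - 9.4635e+07)
= 4.4380e+14 / 5.0410e+06
= 8.8038e+07 m/s

8.8038e+07


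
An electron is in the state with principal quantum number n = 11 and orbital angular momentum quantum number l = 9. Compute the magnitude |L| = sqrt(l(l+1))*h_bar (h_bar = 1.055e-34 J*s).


L = sqrt(l*(l+1)) * h_bar
= sqrt(9 * 10) * 1.055e-34
= sqrt(90) * 1.055e-34
= 9.4868 * 1.055e-34
= 1.0009e-33 J*s

1.0009e-33


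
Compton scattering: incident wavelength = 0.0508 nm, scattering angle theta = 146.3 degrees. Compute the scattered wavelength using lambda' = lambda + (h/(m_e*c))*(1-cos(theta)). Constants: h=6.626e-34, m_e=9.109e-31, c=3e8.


Compton wavelength: h/(m_e*c) = 2.4247e-12 m
d_lambda = 2.4247e-12 * (1 - cos(146.3 deg))
= 2.4247e-12 * 1.831954
= 4.4420e-12 m = 0.004442 nm
lambda' = 0.0508 + 0.004442
= 0.055242 nm

0.055242


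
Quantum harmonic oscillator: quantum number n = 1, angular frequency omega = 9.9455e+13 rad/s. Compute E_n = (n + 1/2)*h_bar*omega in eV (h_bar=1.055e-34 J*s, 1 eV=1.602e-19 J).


E = (n + 1/2) * h_bar * omega
= (1 + 0.5) * 1.055e-34 * 9.9455e+13
= 1.5 * 1.0493e-20
= 1.5739e-20 J
= 0.0982 eV

0.0982


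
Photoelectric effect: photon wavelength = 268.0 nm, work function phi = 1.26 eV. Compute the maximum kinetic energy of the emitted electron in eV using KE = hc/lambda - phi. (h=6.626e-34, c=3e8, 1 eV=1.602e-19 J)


E_photon = hc / lambda
= (6.626e-34)(3e8) / (268.0e-9)
= 7.4172e-19 J
= 4.6299 eV
KE = E_photon - phi
= 4.6299 - 1.26
= 3.3699 eV

3.3699


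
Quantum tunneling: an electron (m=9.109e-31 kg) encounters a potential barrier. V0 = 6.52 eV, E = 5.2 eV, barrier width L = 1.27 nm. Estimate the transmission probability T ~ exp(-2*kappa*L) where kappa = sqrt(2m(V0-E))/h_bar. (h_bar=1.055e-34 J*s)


V0 - E = 1.32 eV = 2.1146e-19 J
kappa = sqrt(2 * m * (V0-E)) / h_bar
= sqrt(2 * 9.109e-31 * 2.1146e-19) / 1.055e-34
= 5.8832e+09 /m
2*kappa*L = 2 * 5.8832e+09 * 1.27e-9
= 14.9434
T = exp(-14.9434) = 3.237112e-07

3.237112e-07


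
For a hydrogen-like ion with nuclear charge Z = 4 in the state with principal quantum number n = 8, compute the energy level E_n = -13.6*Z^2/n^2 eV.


E_n = -13.6 * Z^2 / n^2
= -13.6 * 4^2 / 8^2
= -13.6 * 16 / 64
= -3.4 eV

-3.4


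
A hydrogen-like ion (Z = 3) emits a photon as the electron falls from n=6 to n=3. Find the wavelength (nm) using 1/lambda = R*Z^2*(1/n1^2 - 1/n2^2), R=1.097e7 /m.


1/lambda = R * Z^2 * (1/n1^2 - 1/n2^2)
= 1.097e7 * 3^2 * (1/3^2 - 1/6^2)
= 1.097e7 * 9 * (0.111111 - 0.027778)
= 8.2275e+06 /m
lambda = 1 / 8.2275e+06
= 121.5436 nm

121.5436


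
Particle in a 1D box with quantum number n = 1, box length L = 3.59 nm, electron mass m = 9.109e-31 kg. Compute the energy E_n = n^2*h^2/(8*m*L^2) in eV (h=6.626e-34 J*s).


E = n^2 * h^2 / (8 * m * L^2)
= 1^2 * (6.626e-34)^2 / (8 * 9.109e-31 * (3.59e-9)^2)
= 1 * 4.3904e-67 / (8 * 9.109e-31 * 1.2888e-17)
= 4.6747e-21 J
= 0.0292 eV

0.0292


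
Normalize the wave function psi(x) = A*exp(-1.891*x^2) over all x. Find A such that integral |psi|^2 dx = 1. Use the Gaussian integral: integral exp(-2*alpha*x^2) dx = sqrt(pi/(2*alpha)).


integral |psi|^2 dx = A^2 * sqrt(pi/(2*alpha)) = 1
A^2 = sqrt(2*alpha/pi)
= sqrt(2 * 1.891 / pi)
= 1.0972
A = sqrt(1.0972)
= 1.0475

1.0475


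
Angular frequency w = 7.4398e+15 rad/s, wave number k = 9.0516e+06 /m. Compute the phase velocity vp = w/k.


vp = w / k
= 7.4398e+15 / 9.0516e+06
= 8.2193e+08 m/s

8.2193e+08


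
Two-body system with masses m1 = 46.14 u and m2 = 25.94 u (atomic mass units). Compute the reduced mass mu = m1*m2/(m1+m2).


mu = m1 * m2 / (m1 + m2)
= 46.14 * 25.94 / (46.14 + 25.94)
= 1196.8716 / 72.08
= 16.6048 u

16.6048


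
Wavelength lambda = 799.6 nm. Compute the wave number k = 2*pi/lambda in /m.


k = 2 * pi / lambda
= 6.2832 / (799.6e-9)
= 6.2832 / 7.9960e-07
= 7.8579e+06 /m

7.8579e+06


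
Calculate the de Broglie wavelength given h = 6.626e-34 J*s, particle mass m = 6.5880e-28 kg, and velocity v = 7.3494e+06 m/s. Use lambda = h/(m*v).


lambda = h / (m * v)
= 6.626e-34 / (6.5880e-28 * 7.3494e+06)
= 6.626e-34 / 4.8418e-21
= 1.3685e-13 m

1.3685e-13


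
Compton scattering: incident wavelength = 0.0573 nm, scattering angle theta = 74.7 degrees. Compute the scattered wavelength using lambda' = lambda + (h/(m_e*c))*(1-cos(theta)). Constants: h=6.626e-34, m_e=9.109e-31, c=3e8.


Compton wavelength: h/(m_e*c) = 2.4247e-12 m
d_lambda = 2.4247e-12 * (1 - cos(74.7 deg))
= 2.4247e-12 * 0.736127
= 1.7849e-12 m = 0.001785 nm
lambda' = 0.0573 + 0.001785
= 0.059085 nm

0.059085


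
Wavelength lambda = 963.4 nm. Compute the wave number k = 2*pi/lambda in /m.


k = 2 * pi / lambda
= 6.2832 / (963.4e-9)
= 6.2832 / 9.6340e-07
= 6.5219e+06 /m

6.5219e+06


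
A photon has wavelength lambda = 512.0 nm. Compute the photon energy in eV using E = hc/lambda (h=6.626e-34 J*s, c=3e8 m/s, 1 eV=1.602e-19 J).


E = hc / lambda
= (6.626e-34)(3e8) / (512.0e-9)
= 1.9878e-25 / 5.1200e-07
= 3.8824e-19 J
Converting to eV: 3.8824e-19 / 1.602e-19
= 2.4235 eV

2.4235


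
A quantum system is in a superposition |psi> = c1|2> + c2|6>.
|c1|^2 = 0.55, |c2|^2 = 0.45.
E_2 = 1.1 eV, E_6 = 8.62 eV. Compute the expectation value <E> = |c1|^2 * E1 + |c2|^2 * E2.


<E> = |c1|^2 * E1 + |c2|^2 * E2
= 0.55 * 1.1 + 0.45 * 8.62
= 0.605 + 3.879
= 4.484 eV

4.484


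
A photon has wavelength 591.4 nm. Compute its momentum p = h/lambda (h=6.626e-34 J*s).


p = h / lambda
= 6.626e-34 / (591.4e-9)
= 6.626e-34 / 5.9140e-07
= 1.1204e-27 kg*m/s

1.1204e-27


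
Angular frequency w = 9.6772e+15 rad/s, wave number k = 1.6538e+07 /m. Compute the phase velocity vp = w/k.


vp = w / k
= 9.6772e+15 / 1.6538e+07
= 5.8515e+08 m/s

5.8515e+08


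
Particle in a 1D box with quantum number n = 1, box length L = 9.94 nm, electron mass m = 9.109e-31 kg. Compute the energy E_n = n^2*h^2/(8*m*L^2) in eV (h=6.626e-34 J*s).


E = n^2 * h^2 / (8 * m * L^2)
= 1^2 * (6.626e-34)^2 / (8 * 9.109e-31 * (9.94e-9)^2)
= 1 * 4.3904e-67 / (8 * 9.109e-31 * 9.8804e-17)
= 6.0977e-22 J
= 0.0038 eV

0.0038


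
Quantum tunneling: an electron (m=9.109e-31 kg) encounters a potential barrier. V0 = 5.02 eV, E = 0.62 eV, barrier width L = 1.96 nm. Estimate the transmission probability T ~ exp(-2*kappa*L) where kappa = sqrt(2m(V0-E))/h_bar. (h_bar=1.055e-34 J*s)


V0 - E = 4.4 eV = 7.0488e-19 J
kappa = sqrt(2 * m * (V0-E)) / h_bar
= sqrt(2 * 9.109e-31 * 7.0488e-19) / 1.055e-34
= 1.0741e+10 /m
2*kappa*L = 2 * 1.0741e+10 * 1.96e-9
= 42.1058
T = exp(-42.1058) = 5.172483e-19

5.172483e-19


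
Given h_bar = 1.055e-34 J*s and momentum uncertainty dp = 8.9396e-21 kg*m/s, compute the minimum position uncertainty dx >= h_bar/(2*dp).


dx = h_bar / (2 * dp)
= 1.055e-34 / (2 * 8.9396e-21)
= 1.055e-34 / 1.7879e-20
= 5.9007e-15 m

5.9007e-15


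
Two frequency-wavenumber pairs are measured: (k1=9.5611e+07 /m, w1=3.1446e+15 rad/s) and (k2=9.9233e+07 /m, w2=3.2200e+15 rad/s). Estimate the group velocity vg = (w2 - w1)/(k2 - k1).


vg = (w2 - w1) / (k2 - k1)
= (3.2200e+15 - 3.1446e+15) / (9.9233e+07 - 9.5611e+07)
= 7.5400e+13 / 3.6220e+06
= 2.0817e+07 m/s

2.0817e+07


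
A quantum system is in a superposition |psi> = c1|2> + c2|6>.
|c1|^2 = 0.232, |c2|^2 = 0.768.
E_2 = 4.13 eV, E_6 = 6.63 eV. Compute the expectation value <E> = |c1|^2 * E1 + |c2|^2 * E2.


<E> = |c1|^2 * E1 + |c2|^2 * E2
= 0.232 * 4.13 + 0.768 * 6.63
= 0.9582 + 5.0918
= 6.05 eV

6.05


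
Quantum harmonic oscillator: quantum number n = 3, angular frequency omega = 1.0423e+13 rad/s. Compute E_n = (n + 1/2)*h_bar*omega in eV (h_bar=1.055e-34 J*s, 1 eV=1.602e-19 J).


E = (n + 1/2) * h_bar * omega
= (3 + 0.5) * 1.055e-34 * 1.0423e+13
= 3.5 * 1.0996e-21
= 3.8487e-21 J
= 0.024 eV

0.024


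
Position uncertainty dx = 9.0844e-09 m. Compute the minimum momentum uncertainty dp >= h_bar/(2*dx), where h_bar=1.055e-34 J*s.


dp = h_bar / (2 * dx)
= 1.055e-34 / (2 * 9.0844e-09)
= 1.055e-34 / 1.8169e-08
= 5.8067e-27 kg*m/s

5.8067e-27


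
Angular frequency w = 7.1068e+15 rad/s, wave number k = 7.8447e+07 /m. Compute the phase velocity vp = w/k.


vp = w / k
= 7.1068e+15 / 7.8447e+07
= 9.0594e+07 m/s

9.0594e+07


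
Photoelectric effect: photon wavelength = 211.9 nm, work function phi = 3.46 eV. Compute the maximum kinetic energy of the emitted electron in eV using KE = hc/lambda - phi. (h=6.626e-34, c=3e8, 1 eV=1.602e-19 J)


E_photon = hc / lambda
= (6.626e-34)(3e8) / (211.9e-9)
= 9.3808e-19 J
= 5.8557 eV
KE = E_photon - phi
= 5.8557 - 3.46
= 2.3957 eV

2.3957


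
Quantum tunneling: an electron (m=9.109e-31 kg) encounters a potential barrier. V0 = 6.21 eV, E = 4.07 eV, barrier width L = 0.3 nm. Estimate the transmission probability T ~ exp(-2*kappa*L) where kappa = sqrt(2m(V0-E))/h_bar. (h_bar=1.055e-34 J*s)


V0 - E = 2.14 eV = 3.4283e-19 J
kappa = sqrt(2 * m * (V0-E)) / h_bar
= sqrt(2 * 9.109e-31 * 3.4283e-19) / 1.055e-34
= 7.4909e+09 /m
2*kappa*L = 2 * 7.4909e+09 * 0.3e-9
= 4.4946
T = exp(-4.4946) = 1.116958e-02

1.116958e-02


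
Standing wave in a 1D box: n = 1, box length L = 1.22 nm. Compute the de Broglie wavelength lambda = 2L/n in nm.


lambda = 2L / n
= 2 * 1.22 / 1
= 2.44 / 1
= 2.44 nm

2.44


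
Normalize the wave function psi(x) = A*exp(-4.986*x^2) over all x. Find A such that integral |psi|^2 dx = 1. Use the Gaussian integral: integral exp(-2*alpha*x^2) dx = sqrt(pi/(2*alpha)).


integral |psi|^2 dx = A^2 * sqrt(pi/(2*alpha)) = 1
A^2 = sqrt(2*alpha/pi)
= sqrt(2 * 4.986 / pi)
= 1.781625
A = sqrt(1.781625)
= 1.3348

1.3348


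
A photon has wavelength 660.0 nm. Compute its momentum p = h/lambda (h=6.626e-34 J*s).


p = h / lambda
= 6.626e-34 / (660.0e-9)
= 6.626e-34 / 6.6000e-07
= 1.0039e-27 kg*m/s

1.0039e-27


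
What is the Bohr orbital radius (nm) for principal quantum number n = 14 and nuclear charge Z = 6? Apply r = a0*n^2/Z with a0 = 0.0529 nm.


r = a0 * n^2 / Z
= 0.0529 * 14^2 / 6
= 0.0529 * 196 / 6
= 1.7281 nm

1.7281


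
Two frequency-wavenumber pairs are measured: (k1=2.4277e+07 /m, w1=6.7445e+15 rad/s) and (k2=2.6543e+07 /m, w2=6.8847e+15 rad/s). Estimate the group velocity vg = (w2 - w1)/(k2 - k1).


vg = (w2 - w1) / (k2 - k1)
= (6.8847e+15 - 6.7445e+15) / (2.6543e+07 - 2.4277e+07)
= 1.4020e+14 / 2.2660e+06
= 6.1871e+07 m/s

6.1871e+07


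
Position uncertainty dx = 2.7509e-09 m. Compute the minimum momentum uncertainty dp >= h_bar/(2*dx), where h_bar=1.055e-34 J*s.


dp = h_bar / (2 * dx)
= 1.055e-34 / (2 * 2.7509e-09)
= 1.055e-34 / 5.5018e-09
= 1.9176e-26 kg*m/s

1.9176e-26


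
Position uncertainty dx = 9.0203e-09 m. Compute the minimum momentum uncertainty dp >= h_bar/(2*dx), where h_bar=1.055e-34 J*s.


dp = h_bar / (2 * dx)
= 1.055e-34 / (2 * 9.0203e-09)
= 1.055e-34 / 1.8041e-08
= 5.8479e-27 kg*m/s

5.8479e-27


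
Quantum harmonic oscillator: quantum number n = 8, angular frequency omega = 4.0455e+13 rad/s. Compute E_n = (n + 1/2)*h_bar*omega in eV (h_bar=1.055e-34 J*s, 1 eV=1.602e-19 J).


E = (n + 1/2) * h_bar * omega
= (8 + 0.5) * 1.055e-34 * 4.0455e+13
= 8.5 * 4.2680e-21
= 3.6278e-20 J
= 0.2265 eV

0.2265


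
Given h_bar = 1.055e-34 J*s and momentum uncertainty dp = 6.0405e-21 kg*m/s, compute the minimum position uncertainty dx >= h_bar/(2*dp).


dx = h_bar / (2 * dp)
= 1.055e-34 / (2 * 6.0405e-21)
= 1.055e-34 / 1.2081e-20
= 8.7327e-15 m

8.7327e-15


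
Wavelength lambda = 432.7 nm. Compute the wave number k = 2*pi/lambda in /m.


k = 2 * pi / lambda
= 6.2832 / (432.7e-9)
= 6.2832 / 4.3270e-07
= 1.4521e+07 /m

1.4521e+07


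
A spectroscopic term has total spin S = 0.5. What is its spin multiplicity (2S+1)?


Spin multiplicity = 2S + 1
= 2 * 0.5 + 1
= 1.0 + 1
= 2

2


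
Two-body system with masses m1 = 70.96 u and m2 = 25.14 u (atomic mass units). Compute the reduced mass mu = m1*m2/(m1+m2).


mu = m1 * m2 / (m1 + m2)
= 70.96 * 25.14 / (70.96 + 25.14)
= 1783.9344 / 96.1
= 18.5633 u

18.5633


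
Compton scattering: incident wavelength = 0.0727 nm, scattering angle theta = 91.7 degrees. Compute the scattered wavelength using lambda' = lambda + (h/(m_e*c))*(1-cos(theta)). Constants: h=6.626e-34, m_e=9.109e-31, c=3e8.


Compton wavelength: h/(m_e*c) = 2.4247e-12 m
d_lambda = 2.4247e-12 * (1 - cos(91.7 deg))
= 2.4247e-12 * 1.029666
= 2.4966e-12 m = 0.002497 nm
lambda' = 0.0727 + 0.002497
= 0.075197 nm

0.075197


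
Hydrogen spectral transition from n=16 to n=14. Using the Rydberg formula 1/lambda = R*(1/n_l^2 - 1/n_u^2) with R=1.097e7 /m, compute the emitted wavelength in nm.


1/lambda = R * (1/n_l^2 - 1/n_u^2)
= 1.097e7 * (1/14^2 - 1/16^2)
= 1.097e7 * (0.005102 - 0.003906)
= 1.097e7 * 0.001196
= 1.3118e+04 /m
lambda = 1 / 1.3118e+04 = 76232.1483 nm

76232.1483


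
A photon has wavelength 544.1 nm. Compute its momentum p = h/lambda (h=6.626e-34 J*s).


p = h / lambda
= 6.626e-34 / (544.1e-9)
= 6.626e-34 / 5.4410e-07
= 1.2178e-27 kg*m/s

1.2178e-27


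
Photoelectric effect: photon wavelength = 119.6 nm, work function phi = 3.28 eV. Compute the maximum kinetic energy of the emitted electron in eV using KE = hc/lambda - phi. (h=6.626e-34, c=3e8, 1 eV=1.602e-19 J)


E_photon = hc / lambda
= (6.626e-34)(3e8) / (119.6e-9)
= 1.6620e-18 J
= 10.3748 eV
KE = E_photon - phi
= 10.3748 - 3.28
= 7.0948 eV

7.0948


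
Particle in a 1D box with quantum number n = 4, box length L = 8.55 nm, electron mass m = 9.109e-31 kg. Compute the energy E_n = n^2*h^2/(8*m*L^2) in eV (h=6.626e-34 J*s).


E = n^2 * h^2 / (8 * m * L^2)
= 4^2 * (6.626e-34)^2 / (8 * 9.109e-31 * (8.55e-9)^2)
= 16 * 4.3904e-67 / (8 * 9.109e-31 * 7.3103e-17)
= 1.3187e-20 J
= 0.0823 eV

0.0823


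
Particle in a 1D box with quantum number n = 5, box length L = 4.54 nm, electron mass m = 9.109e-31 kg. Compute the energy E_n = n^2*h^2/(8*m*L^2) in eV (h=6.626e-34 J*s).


E = n^2 * h^2 / (8 * m * L^2)
= 5^2 * (6.626e-34)^2 / (8 * 9.109e-31 * (4.54e-9)^2)
= 25 * 4.3904e-67 / (8 * 9.109e-31 * 2.0612e-17)
= 7.3075e-20 J
= 0.4562 eV

0.4562


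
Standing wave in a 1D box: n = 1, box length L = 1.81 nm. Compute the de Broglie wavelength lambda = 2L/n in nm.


lambda = 2L / n
= 2 * 1.81 / 1
= 3.62 / 1
= 3.62 nm

3.62


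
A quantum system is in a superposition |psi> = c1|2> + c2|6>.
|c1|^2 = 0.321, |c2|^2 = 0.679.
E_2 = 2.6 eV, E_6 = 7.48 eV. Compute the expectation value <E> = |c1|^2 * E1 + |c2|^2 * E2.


<E> = |c1|^2 * E1 + |c2|^2 * E2
= 0.321 * 2.6 + 0.679 * 7.48
= 0.8346 + 5.0789
= 5.9135 eV

5.9135


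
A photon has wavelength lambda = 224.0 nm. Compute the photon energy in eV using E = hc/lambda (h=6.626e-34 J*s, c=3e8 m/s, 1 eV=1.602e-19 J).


E = hc / lambda
= (6.626e-34)(3e8) / (224.0e-9)
= 1.9878e-25 / 2.2400e-07
= 8.8741e-19 J
Converting to eV: 8.8741e-19 / 1.602e-19
= 5.5394 eV

5.5394


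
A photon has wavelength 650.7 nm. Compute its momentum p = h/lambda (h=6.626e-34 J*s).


p = h / lambda
= 6.626e-34 / (650.7e-9)
= 6.626e-34 / 6.5070e-07
= 1.0183e-27 kg*m/s

1.0183e-27


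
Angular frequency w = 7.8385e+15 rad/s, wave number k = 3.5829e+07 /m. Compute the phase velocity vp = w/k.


vp = w / k
= 7.8385e+15 / 3.5829e+07
= 2.1878e+08 m/s

2.1878e+08


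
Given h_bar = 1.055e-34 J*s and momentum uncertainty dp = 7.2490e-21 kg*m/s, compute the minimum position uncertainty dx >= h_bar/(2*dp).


dx = h_bar / (2 * dp)
= 1.055e-34 / (2 * 7.2490e-21)
= 1.055e-34 / 1.4498e-20
= 7.2769e-15 m

7.2769e-15


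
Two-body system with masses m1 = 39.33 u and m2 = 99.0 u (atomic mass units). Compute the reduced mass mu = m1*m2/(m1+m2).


mu = m1 * m2 / (m1 + m2)
= 39.33 * 99.0 / (39.33 + 99.0)
= 3893.67 / 138.33
= 28.1477 u

28.1477


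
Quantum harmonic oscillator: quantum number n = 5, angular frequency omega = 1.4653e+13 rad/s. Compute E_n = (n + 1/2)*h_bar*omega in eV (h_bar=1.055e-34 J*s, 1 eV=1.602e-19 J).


E = (n + 1/2) * h_bar * omega
= (5 + 0.5) * 1.055e-34 * 1.4653e+13
= 5.5 * 1.5459e-21
= 8.5024e-21 J
= 0.0531 eV

0.0531


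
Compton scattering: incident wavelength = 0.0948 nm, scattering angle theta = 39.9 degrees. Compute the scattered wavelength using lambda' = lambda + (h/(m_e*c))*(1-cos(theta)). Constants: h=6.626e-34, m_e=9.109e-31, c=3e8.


Compton wavelength: h/(m_e*c) = 2.4247e-12 m
d_lambda = 2.4247e-12 * (1 - cos(39.9 deg))
= 2.4247e-12 * 0.232835
= 5.6456e-13 m = 0.000565 nm
lambda' = 0.0948 + 0.000565
= 0.095365 nm

0.095365


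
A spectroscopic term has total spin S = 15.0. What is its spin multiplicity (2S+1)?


Spin multiplicity = 2S + 1
= 2 * 15.0 + 1
= 30.0 + 1
= 31

31


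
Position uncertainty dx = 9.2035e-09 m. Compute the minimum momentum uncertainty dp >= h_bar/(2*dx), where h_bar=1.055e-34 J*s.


dp = h_bar / (2 * dx)
= 1.055e-34 / (2 * 9.2035e-09)
= 1.055e-34 / 1.8407e-08
= 5.7315e-27 kg*m/s

5.7315e-27


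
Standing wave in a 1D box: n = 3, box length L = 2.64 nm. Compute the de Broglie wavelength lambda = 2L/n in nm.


lambda = 2L / n
= 2 * 2.64 / 3
= 5.28 / 3
= 1.76 nm

1.76


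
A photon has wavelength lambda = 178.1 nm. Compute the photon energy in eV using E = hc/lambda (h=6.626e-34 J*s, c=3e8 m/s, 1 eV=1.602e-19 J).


E = hc / lambda
= (6.626e-34)(3e8) / (178.1e-9)
= 1.9878e-25 / 1.7810e-07
= 1.1161e-18 J
Converting to eV: 1.1161e-18 / 1.602e-19
= 6.967 eV

6.967


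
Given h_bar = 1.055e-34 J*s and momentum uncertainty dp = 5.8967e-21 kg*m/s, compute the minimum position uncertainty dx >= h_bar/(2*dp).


dx = h_bar / (2 * dp)
= 1.055e-34 / (2 * 5.8967e-21)
= 1.055e-34 / 1.1793e-20
= 8.9457e-15 m

8.9457e-15


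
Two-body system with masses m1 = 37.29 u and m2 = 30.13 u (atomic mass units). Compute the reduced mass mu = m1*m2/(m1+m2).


mu = m1 * m2 / (m1 + m2)
= 37.29 * 30.13 / (37.29 + 30.13)
= 1123.5477 / 67.42
= 16.6649 u

16.6649


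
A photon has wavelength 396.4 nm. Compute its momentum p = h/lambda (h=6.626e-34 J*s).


p = h / lambda
= 6.626e-34 / (396.4e-9)
= 6.626e-34 / 3.9640e-07
= 1.6715e-27 kg*m/s

1.6715e-27


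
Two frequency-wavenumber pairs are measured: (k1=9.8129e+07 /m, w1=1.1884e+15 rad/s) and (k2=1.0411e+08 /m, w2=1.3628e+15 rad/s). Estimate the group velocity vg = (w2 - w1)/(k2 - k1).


vg = (w2 - w1) / (k2 - k1)
= (1.3628e+15 - 1.1884e+15) / (1.0411e+08 - 9.8129e+07)
= 1.7440e+14 / 5.9810e+06
= 2.9159e+07 m/s

2.9159e+07


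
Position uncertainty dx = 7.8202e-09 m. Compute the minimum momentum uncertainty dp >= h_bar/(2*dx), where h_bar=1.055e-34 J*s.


dp = h_bar / (2 * dx)
= 1.055e-34 / (2 * 7.8202e-09)
= 1.055e-34 / 1.5640e-08
= 6.7454e-27 kg*m/s

6.7454e-27


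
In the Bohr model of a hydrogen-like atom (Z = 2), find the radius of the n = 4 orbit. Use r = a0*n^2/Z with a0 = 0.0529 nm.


r = a0 * n^2 / Z
= 0.0529 * 4^2 / 2
= 0.0529 * 16 / 2
= 0.4232 nm

0.4232


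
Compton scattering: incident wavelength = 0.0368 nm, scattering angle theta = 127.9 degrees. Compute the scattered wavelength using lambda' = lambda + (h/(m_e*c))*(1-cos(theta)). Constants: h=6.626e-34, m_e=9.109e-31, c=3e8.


Compton wavelength: h/(m_e*c) = 2.4247e-12 m
d_lambda = 2.4247e-12 * (1 - cos(127.9 deg))
= 2.4247e-12 * 1.614285
= 3.9142e-12 m = 0.003914 nm
lambda' = 0.0368 + 0.003914
= 0.040714 nm

0.040714


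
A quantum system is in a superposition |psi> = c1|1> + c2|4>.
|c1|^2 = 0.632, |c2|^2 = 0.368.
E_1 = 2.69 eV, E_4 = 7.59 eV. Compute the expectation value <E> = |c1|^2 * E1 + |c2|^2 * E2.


<E> = |c1|^2 * E1 + |c2|^2 * E2
= 0.632 * 2.69 + 0.368 * 7.59
= 1.7001 + 2.7931
= 4.4932 eV

4.4932


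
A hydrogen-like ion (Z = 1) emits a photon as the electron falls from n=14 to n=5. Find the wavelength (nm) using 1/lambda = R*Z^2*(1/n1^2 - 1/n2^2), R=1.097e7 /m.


1/lambda = R * Z^2 * (1/n1^2 - 1/n2^2)
= 1.097e7 * 1^2 * (1/5^2 - 1/14^2)
= 1.097e7 * 1 * (0.04 - 0.005102)
= 3.8283e+05 /m
lambda = 1 / 3.8283e+05
= 2612.1213 nm

2612.1213


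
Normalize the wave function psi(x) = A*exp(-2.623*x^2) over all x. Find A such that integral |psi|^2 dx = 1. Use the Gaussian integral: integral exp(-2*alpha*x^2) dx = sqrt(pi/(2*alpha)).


integral |psi|^2 dx = A^2 * sqrt(pi/(2*alpha)) = 1
A^2 = sqrt(2*alpha/pi)
= sqrt(2 * 2.623 / pi)
= 1.292228
A = sqrt(1.292228)
= 1.1368

1.1368


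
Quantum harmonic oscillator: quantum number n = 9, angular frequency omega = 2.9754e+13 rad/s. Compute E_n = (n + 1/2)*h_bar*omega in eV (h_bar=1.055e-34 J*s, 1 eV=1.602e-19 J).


E = (n + 1/2) * h_bar * omega
= (9 + 0.5) * 1.055e-34 * 2.9754e+13
= 9.5 * 3.1390e-21
= 2.9821e-20 J
= 0.1861 eV

0.1861


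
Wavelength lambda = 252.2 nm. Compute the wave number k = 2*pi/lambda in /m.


k = 2 * pi / lambda
= 6.2832 / (252.2e-9)
= 6.2832 / 2.5220e-07
= 2.4914e+07 /m

2.4914e+07


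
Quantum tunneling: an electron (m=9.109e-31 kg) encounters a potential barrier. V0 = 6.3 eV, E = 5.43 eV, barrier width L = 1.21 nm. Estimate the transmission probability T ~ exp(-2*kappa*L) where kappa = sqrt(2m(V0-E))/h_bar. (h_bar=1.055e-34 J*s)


V0 - E = 0.87 eV = 1.3937e-19 J
kappa = sqrt(2 * m * (V0-E)) / h_bar
= sqrt(2 * 9.109e-31 * 1.3937e-19) / 1.055e-34
= 4.7763e+09 /m
2*kappa*L = 2 * 4.7763e+09 * 1.21e-9
= 11.5586
T = exp(-11.5586) = 9.553807e-06

9.553807e-06


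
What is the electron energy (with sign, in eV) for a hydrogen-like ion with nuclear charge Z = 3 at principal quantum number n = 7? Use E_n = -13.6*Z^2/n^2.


E_n = -13.6 * Z^2 / n^2
= -13.6 * 3^2 / 7^2
= -13.6 * 9 / 49
= -2.498 eV

-2.498


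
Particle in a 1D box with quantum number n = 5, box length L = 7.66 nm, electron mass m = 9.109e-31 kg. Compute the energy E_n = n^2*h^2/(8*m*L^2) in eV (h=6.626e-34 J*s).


E = n^2 * h^2 / (8 * m * L^2)
= 5^2 * (6.626e-34)^2 / (8 * 9.109e-31 * (7.66e-9)^2)
= 25 * 4.3904e-67 / (8 * 9.109e-31 * 5.8676e-17)
= 2.5670e-20 J
= 0.1602 eV

0.1602


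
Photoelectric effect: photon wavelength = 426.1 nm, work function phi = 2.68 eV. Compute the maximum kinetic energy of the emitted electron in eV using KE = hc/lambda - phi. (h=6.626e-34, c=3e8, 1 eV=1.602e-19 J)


E_photon = hc / lambda
= (6.626e-34)(3e8) / (426.1e-9)
= 4.6651e-19 J
= 2.912 eV
KE = E_photon - phi
= 2.912 - 2.68
= 0.232 eV

0.232


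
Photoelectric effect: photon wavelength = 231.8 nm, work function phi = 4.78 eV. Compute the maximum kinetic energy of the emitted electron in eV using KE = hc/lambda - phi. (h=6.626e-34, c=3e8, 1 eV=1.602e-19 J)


E_photon = hc / lambda
= (6.626e-34)(3e8) / (231.8e-9)
= 8.5755e-19 J
= 5.353 eV
KE = E_photon - phi
= 5.353 - 4.78
= 0.573 eV

0.573


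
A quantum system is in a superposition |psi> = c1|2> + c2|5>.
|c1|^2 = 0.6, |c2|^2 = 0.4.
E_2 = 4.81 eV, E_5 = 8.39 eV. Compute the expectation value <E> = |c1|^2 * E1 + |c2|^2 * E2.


<E> = |c1|^2 * E1 + |c2|^2 * E2
= 0.6 * 4.81 + 0.4 * 8.39
= 2.886 + 3.356
= 6.242 eV

6.242


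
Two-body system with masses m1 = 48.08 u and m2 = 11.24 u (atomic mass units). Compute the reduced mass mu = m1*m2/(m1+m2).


mu = m1 * m2 / (m1 + m2)
= 48.08 * 11.24 / (48.08 + 11.24)
= 540.4192 / 59.32
= 9.1102 u

9.1102


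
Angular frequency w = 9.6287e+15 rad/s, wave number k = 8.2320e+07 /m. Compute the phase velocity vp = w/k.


vp = w / k
= 9.6287e+15 / 8.2320e+07
= 1.1697e+08 m/s

1.1697e+08


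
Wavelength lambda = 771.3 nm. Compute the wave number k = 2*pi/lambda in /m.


k = 2 * pi / lambda
= 6.2832 / (771.3e-9)
= 6.2832 / 7.7130e-07
= 8.1462e+06 /m

8.1462e+06


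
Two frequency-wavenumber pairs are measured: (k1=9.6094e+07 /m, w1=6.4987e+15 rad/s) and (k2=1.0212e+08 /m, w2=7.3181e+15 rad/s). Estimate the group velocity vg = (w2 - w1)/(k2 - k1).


vg = (w2 - w1) / (k2 - k1)
= (7.3181e+15 - 6.4987e+15) / (1.0212e+08 - 9.6094e+07)
= 8.1940e+14 / 6.0260e+06
= 1.3598e+08 m/s

1.3598e+08


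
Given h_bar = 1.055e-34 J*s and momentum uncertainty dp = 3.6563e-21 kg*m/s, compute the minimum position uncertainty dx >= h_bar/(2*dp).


dx = h_bar / (2 * dp)
= 1.055e-34 / (2 * 3.6563e-21)
= 1.055e-34 / 7.3126e-21
= 1.4427e-14 m

1.4427e-14


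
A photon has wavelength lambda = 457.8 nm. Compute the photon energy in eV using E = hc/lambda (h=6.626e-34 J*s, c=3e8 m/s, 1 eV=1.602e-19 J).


E = hc / lambda
= (6.626e-34)(3e8) / (457.8e-9)
= 1.9878e-25 / 4.5780e-07
= 4.3421e-19 J
Converting to eV: 4.3421e-19 / 1.602e-19
= 2.7104 eV

2.7104


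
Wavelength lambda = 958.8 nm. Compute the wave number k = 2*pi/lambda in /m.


k = 2 * pi / lambda
= 6.2832 / (958.8e-9)
= 6.2832 / 9.5880e-07
= 6.5532e+06 /m

6.5532e+06


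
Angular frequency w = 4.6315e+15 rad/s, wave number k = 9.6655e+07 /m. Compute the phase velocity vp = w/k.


vp = w / k
= 4.6315e+15 / 9.6655e+07
= 4.7918e+07 m/s

4.7918e+07


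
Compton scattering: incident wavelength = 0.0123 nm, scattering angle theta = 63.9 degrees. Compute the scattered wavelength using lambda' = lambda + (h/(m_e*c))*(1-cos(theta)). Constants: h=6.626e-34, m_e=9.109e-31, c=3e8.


Compton wavelength: h/(m_e*c) = 2.4247e-12 m
d_lambda = 2.4247e-12 * (1 - cos(63.9 deg))
= 2.4247e-12 * 0.560061
= 1.3580e-12 m = 0.001358 nm
lambda' = 0.0123 + 0.001358
= 0.013658 nm

0.013658


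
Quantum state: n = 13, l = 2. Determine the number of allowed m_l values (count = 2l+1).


m_l ranges from -l to +l in integer steps
So m_l goes from -2 to +2
Count = 2l + 1 = 2*2 + 1
= 5

5


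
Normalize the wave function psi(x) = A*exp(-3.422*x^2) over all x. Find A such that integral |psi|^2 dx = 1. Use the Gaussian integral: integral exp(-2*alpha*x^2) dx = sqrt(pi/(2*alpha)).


integral |psi|^2 dx = A^2 * sqrt(pi/(2*alpha)) = 1
A^2 = sqrt(2*alpha/pi)
= sqrt(2 * 3.422 / pi)
= 1.475979
A = sqrt(1.475979)
= 1.2149

1.2149


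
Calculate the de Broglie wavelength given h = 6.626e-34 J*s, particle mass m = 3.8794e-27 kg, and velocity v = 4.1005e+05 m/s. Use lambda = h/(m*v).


lambda = h / (m * v)
= 6.626e-34 / (3.8794e-27 * 4.1005e+05)
= 6.626e-34 / 1.5907e-21
= 4.1653e-13 m

4.1653e-13


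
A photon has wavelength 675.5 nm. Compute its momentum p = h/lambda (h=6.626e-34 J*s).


p = h / lambda
= 6.626e-34 / (675.5e-9)
= 6.626e-34 / 6.7550e-07
= 9.8090e-28 kg*m/s

9.8090e-28


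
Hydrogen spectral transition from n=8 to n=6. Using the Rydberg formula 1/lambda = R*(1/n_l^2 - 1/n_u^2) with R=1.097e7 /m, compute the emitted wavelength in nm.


1/lambda = R * (1/n_l^2 - 1/n_u^2)
= 1.097e7 * (1/6^2 - 1/8^2)
= 1.097e7 * (0.027778 - 0.015625)
= 1.097e7 * 0.012153
= 1.3332e+05 /m
lambda = 1 / 1.3332e+05 = 7500.9767 nm

7500.9767


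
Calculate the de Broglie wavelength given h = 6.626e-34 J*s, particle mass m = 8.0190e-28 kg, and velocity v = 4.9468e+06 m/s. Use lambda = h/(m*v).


lambda = h / (m * v)
= 6.626e-34 / (8.0190e-28 * 4.9468e+06)
= 6.626e-34 / 3.9668e-21
= 1.6703e-13 m

1.6703e-13
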